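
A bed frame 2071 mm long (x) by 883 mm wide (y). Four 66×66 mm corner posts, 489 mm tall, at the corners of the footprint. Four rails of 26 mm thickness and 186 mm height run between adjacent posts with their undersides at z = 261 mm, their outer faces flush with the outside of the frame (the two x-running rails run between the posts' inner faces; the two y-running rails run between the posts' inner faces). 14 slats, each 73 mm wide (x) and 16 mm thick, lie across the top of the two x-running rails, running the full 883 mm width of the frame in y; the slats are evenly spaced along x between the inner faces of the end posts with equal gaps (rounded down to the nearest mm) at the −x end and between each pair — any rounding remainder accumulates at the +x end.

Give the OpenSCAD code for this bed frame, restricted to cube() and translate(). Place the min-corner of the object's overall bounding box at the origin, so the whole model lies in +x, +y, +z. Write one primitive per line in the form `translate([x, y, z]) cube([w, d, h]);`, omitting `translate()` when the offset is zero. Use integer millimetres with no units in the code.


cube([66, 66, 489]);
translate([0, 817, 0]) cube([66, 66, 489]);
translate([2005, 0, 0]) cube([66, 66, 489]);
translate([2005, 817, 0]) cube([66, 66, 489]);
translate([66, 0, 261]) cube([1939, 26, 186]);
translate([66, 857, 261]) cube([1939, 26, 186]);
translate([0, 66, 261]) cube([26, 751, 186]);
translate([2045, 66, 261]) cube([26, 751, 186]);
translate([127, 0, 447]) cube([73, 883, 16]);
translate([261, 0, 447]) cube([73, 883, 16]);
translate([395, 0, 447]) cube([73, 883, 16]);
translate([529, 0, 447]) cube([73, 883, 16]);
translate([663, 0, 447]) cube([73, 883, 16]);
translate([797, 0, 447]) cube([73, 883, 16]);
translate([931, 0, 447]) cube([73, 883, 16]);
translate([1065, 0, 447]) cube([73, 883, 16]);
translate([1199, 0, 447]) cube([73, 883, 16]);
translate([1333, 0, 447]) cube([73, 883, 16]);
translate([1467, 0, 447]) cube([73, 883, 16]);
translate([1601, 0, 447]) cube([73, 883, 16]);
translate([1735, 0, 447]) cube([73, 883, 16]);
translate([1869, 0, 447]) cube([73, 883, 16]);


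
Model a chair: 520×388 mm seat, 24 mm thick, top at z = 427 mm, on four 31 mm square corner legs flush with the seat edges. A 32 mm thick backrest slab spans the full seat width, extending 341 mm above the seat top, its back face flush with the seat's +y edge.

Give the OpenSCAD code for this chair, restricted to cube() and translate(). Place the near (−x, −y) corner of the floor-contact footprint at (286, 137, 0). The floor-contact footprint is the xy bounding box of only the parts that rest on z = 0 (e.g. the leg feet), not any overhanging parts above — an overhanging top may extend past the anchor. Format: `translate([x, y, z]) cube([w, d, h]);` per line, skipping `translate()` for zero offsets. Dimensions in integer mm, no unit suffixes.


translate([286, 137, 403]) cube([520, 388, 24]);
translate([286, 137, 0]) cube([31, 31, 403]);
translate([775, 137, 0]) cube([31, 31, 403]);
translate([286, 494, 0]) cube([31, 31, 403]);
translate([775, 494, 0]) cube([31, 31, 403]);
translate([286, 493, 427]) cube([520, 32, 341]);


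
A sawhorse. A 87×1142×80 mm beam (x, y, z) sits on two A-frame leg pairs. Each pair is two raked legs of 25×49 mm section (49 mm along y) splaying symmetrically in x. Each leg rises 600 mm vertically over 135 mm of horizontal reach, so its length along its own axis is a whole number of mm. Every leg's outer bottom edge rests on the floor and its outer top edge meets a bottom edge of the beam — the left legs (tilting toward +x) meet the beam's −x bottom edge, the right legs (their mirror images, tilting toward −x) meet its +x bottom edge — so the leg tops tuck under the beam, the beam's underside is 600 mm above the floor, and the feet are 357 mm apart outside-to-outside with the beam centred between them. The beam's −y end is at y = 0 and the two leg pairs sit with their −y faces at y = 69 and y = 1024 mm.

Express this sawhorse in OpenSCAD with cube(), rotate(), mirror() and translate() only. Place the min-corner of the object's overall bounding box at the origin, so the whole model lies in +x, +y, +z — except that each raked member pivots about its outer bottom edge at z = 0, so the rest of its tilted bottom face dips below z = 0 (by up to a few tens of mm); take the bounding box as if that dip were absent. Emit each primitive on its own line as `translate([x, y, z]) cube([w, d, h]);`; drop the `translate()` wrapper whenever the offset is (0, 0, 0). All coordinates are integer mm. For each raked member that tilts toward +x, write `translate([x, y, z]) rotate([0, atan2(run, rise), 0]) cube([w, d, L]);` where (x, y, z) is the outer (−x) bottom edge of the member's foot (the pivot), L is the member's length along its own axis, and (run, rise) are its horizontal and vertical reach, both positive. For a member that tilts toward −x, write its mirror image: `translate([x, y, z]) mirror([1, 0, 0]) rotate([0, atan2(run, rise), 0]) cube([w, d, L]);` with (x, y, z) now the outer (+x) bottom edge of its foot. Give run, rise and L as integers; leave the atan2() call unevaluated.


translate([135, 0, 600]) cube([87, 1142, 80]);
translate([0, 69, 0]) rotate([0, atan2(135, 600), 0]) cube([25, 49, 615]);
translate([357, 69, 0]) mirror([1, 0, 0]) rotate([0, atan2(135, 600), 0]) cube([25, 49, 615]);
translate([0, 1024, 0]) rotate([0, atan2(135, 600), 0]) cube([25, 49, 615]);
translate([357, 1024, 0]) mirror([1, 0, 0]) rotate([0, atan2(135, 600), 0]) cube([25, 49, 615]);


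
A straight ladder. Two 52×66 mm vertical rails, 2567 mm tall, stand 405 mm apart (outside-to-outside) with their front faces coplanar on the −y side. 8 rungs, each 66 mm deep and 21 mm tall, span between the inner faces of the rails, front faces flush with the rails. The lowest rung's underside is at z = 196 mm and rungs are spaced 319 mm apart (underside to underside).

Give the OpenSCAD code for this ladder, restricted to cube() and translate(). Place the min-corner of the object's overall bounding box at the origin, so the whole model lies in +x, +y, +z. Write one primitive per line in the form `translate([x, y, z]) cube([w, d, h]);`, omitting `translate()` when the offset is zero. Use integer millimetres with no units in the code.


cube([52, 66, 2567]);
translate([353, 0, 0]) cube([52, 66, 2567]);
translate([52, 0, 196]) cube([301, 66, 21]);
translate([52, 0, 515]) cube([301, 66, 21]);
translate([52, 0, 834]) cube([301, 66, 21]);
translate([52, 0, 1153]) cube([301, 66, 21]);
translate([52, 0, 1472]) cube([301, 66, 21]);
translate([52, 0, 1791]) cube([301, 66, 21]);
translate([52, 0, 2110]) cube([301, 66, 21]);
translate([52, 0, 2429]) cube([301, 66, 21]);


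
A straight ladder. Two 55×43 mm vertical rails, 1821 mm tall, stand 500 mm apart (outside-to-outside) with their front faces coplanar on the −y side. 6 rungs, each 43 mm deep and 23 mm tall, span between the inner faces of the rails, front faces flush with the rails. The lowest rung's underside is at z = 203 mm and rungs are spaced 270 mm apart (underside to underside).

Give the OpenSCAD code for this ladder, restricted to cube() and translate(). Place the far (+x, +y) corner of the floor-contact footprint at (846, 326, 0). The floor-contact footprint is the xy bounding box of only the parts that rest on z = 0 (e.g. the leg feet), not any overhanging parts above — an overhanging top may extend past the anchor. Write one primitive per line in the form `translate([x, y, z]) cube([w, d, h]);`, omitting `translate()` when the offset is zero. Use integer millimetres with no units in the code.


translate([346, 283, 0]) cube([55, 43, 1821]);
translate([791, 283, 0]) cube([55, 43, 1821]);
translate([401, 283, 203]) cube([390, 43, 23]);
translate([401, 283, 473]) cube([390, 43, 23]);
translate([401, 283, 743]) cube([390, 43, 23]);
translate([401, 283, 1013]) cube([390, 43, 23]);
translate([401, 283, 1283]) cube([390, 43, 23]);
translate([401, 283, 1553]) cube([390, 43, 23]);


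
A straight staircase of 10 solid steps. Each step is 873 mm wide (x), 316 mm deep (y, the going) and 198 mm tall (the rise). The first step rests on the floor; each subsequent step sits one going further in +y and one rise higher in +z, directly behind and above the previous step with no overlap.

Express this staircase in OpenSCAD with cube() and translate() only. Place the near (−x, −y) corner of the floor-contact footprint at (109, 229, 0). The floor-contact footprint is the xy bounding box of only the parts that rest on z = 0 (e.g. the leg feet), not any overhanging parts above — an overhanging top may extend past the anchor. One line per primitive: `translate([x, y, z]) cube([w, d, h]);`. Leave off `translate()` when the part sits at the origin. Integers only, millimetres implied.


translate([109, 229, 0]) cube([873, 316, 198]);
translate([109, 545, 198]) cube([873, 316, 198]);
translate([109, 861, 396]) cube([873, 316, 198]);
translate([109, 1177, 594]) cube([873, 316, 198]);
translate([109, 1493, 792]) cube([873, 316, 198]);
translate([109, 1809, 990]) cube([873, 316, 198]);
translate([109, 2125, 1188]) cube([873, 316, 198]);
translate([109, 2441, 1386]) cube([873, 316, 198]);
translate([109, 2757, 1584]) cube([873, 316, 198]);
translate([109, 3073, 1782]) cube([873, 316, 198]);


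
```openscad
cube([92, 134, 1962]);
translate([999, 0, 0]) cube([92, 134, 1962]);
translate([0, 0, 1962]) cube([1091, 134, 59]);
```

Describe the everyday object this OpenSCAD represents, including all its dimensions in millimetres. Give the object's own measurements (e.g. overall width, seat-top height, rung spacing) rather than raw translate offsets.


A door frame. The clear opening is 907 mm wide and 1962 mm high. Two 92 mm wide jambs, 134 mm deep, stand either side of the opening from the floor to the top of the opening. A 59 mm thick head sits across the top of both jambs, spanning the full outside width of the frame.


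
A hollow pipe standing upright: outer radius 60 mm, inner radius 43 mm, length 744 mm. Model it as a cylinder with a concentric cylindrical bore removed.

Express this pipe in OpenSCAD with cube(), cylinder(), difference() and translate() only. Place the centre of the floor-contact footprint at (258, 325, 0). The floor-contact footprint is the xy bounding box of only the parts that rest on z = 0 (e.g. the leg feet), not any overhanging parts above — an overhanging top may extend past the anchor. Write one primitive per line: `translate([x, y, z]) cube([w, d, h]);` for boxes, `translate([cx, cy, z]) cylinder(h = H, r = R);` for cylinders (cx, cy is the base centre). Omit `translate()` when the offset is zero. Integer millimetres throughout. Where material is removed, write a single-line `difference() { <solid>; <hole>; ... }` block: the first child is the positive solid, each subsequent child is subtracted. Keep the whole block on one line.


difference() { translate([258, 325, 0]) cylinder(h = 744, r = 60); translate([258, 325, 0]) cylinder(h = 744, r = 43); }


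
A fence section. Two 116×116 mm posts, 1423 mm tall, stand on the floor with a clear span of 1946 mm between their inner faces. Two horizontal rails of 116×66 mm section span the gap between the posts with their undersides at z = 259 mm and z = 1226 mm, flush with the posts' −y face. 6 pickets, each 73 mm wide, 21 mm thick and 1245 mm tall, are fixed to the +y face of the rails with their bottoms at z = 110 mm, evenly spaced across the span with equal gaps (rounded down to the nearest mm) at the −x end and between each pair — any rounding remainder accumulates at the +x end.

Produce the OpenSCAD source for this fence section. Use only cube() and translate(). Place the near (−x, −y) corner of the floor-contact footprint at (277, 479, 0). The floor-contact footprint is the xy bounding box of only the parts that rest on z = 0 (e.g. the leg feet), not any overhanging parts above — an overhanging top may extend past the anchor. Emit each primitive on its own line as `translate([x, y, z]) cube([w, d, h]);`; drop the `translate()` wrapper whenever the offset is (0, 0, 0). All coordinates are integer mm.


translate([277, 479, 0]) cube([116, 116, 1423]);
translate([2339, 479, 0]) cube([116, 116, 1423]);
translate([393, 479, 259]) cube([1946, 116, 66]);
translate([393, 479, 1226]) cube([1946, 116, 66]);
translate([608, 595, 110]) cube([73, 21, 1245]);
translate([896, 595, 110]) cube([73, 21, 1245]);
translate([1184, 595, 110]) cube([73, 21, 1245]);
translate([1472, 595, 110]) cube([73, 21, 1245]);
translate([1760, 595, 110]) cube([73, 21, 1245]);
translate([2048, 595, 110]) cube([73, 21, 1245]);


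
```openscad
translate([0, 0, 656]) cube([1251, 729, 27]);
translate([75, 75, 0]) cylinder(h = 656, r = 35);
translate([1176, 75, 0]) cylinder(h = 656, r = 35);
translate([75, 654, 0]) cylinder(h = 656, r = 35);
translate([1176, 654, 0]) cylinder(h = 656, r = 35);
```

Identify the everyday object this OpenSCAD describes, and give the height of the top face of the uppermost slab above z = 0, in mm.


A table. The table height is 683 mm.

A 1251×729×27 slab sits at z = 656 on four Ø70 mm round legs — a table. The top surface is at 656 + 27 = 683 mm.


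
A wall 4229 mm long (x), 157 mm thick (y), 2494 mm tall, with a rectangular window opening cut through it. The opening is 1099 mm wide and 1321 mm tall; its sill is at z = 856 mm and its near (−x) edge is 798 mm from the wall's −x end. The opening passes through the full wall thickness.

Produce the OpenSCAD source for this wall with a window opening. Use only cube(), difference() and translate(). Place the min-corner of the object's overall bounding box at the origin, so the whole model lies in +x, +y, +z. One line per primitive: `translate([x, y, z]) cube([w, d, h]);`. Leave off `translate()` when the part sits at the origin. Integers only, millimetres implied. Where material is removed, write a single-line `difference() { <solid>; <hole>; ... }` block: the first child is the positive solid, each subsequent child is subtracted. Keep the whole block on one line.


difference() { cube([4229, 157, 2494]); translate([798, 0, 856]) cube([1099, 157, 1321]); }


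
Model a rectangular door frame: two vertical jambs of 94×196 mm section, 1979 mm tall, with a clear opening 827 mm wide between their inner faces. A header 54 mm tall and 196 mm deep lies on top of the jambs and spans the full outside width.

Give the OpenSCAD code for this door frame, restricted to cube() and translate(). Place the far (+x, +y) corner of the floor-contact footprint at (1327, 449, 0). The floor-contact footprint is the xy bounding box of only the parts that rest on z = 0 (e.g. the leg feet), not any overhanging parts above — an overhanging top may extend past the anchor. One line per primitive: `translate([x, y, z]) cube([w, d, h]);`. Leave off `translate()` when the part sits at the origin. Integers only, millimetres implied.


translate([312, 253, 0]) cube([94, 196, 1979]);
translate([1233, 253, 0]) cube([94, 196, 1979]);
translate([312, 253, 1979]) cube([1015, 196, 54]);


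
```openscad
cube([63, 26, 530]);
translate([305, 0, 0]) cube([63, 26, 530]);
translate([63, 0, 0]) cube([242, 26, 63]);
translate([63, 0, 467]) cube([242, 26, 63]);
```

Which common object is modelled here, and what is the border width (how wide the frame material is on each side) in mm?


A picture frame. The border width is 63 mm.

Four thin pieces enclosing a rectangular opening — a picture frame. The two full-height stiles are 530 mm tall; the top rail sits at z = 467 and is 63 mm tall, so the border above the opening is 530 − 467 = 63 mm, matching the stile x-width.


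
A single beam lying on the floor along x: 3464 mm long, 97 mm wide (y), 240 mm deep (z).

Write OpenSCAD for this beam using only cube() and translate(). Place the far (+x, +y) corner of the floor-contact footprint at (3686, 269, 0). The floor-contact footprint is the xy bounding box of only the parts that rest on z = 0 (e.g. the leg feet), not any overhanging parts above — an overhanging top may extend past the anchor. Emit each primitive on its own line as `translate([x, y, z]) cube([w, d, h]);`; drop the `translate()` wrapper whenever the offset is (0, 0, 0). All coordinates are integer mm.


translate([222, 172, 0]) cube([3464, 97, 240]);


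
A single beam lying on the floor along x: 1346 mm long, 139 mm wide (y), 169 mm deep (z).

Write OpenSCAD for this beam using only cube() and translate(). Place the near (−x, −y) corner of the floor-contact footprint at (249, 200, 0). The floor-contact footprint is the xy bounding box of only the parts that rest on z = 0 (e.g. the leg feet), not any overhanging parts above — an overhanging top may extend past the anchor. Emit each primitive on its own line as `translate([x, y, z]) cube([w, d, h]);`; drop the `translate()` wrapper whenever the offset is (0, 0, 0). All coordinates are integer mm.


translate([249, 200, 0]) cube([1346, 139, 169]);


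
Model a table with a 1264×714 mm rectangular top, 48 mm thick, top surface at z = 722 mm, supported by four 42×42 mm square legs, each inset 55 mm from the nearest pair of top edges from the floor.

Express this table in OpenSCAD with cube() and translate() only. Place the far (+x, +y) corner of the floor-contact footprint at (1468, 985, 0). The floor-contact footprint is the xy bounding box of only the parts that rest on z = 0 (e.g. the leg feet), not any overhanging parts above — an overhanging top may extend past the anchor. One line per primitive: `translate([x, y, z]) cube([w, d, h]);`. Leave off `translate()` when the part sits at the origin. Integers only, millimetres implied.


// leg_h = 722 - 48 = 674
translate([259, 326, 674]) cube([1264, 714, 48]);
translate([314, 381, 0]) cube([42, 42, 674]);
translate([1426, 381, 0]) cube([42, 42, 674]);
translate([314, 943, 0]) cube([42, 42, 674]);
translate([1426, 943, 0]) cube([42, 42, 674]);


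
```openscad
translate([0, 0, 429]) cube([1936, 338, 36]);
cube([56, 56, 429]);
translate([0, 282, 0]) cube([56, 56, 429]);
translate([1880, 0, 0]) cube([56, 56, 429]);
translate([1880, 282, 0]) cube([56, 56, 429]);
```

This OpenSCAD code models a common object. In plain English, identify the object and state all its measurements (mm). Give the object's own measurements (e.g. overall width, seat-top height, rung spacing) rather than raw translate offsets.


A long wooden bench with a 1936 mm (x) × 338 mm (y) seat, 36 mm thick, its top surface 465 mm above the floor. Four 56 mm square legs at the seat corners, flush with the edges, run from z = 0 to the seat underside.


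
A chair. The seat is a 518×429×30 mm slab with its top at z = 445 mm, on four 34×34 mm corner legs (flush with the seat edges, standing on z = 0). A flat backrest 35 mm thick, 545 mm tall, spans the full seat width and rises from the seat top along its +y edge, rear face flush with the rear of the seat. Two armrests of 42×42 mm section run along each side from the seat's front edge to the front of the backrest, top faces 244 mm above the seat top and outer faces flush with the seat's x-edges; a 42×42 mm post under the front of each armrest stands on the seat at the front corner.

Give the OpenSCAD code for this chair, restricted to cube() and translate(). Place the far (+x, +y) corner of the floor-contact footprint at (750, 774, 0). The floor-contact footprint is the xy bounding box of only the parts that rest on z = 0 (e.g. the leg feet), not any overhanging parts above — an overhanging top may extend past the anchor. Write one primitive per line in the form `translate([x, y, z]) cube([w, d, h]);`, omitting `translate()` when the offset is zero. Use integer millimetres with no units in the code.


// leg_h = 445 - 30 = 415
// arm post h = 244 - 42 = 202
translate([232, 345, 415]) cube([518, 429, 30]);
translate([232, 345, 0]) cube([34, 34, 415]);
translate([716, 345, 0]) cube([34, 34, 415]);
translate([232, 740, 0]) cube([34, 34, 415]);
translate([716, 740, 0]) cube([34, 34, 415]);
translate([232, 739, 445]) cube([518, 35, 545]);
translate([232, 345, 647]) cube([42, 394, 42]);
translate([708, 345, 647]) cube([42, 394, 42]);
translate([232, 345, 445]) cube([42, 42, 202]);
translate([708, 345, 445]) cube([42, 42, 202]);


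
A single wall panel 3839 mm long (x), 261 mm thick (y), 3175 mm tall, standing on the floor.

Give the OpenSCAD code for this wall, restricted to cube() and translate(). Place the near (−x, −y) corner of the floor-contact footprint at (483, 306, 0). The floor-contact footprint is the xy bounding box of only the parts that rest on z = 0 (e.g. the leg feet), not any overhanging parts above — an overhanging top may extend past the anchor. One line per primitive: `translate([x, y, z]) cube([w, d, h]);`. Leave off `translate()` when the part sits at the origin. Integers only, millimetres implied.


translate([483, 306, 0]) cube([3839, 261, 3175]);


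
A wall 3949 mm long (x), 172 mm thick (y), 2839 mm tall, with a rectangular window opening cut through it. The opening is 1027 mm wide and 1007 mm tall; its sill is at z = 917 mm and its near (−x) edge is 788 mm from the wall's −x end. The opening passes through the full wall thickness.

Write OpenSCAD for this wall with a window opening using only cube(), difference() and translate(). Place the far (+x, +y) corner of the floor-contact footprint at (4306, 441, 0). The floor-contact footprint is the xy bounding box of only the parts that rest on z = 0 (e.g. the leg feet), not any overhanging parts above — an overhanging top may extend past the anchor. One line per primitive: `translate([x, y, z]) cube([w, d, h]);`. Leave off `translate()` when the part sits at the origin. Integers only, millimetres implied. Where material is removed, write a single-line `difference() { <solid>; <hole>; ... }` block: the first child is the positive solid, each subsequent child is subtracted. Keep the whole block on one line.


difference() { translate([357, 269, 0]) cube([3949, 172, 2839]); translate([1145, 269, 917]) cube([1027, 172, 1007]); }


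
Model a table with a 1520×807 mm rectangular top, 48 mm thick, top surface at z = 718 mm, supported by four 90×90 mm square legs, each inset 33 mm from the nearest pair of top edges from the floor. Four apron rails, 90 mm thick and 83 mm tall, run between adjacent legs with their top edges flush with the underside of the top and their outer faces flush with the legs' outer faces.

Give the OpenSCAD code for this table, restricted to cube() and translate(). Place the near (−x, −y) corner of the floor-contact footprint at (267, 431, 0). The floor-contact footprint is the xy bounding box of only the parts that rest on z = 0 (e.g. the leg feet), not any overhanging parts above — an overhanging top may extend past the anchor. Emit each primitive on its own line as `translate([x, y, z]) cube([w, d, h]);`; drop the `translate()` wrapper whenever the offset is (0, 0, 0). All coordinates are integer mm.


translate([234, 398, 670]) cube([1520, 807, 48]);
translate([267, 431, 0]) cube([90, 90, 670]);
translate([1631, 431, 0]) cube([90, 90, 670]);
translate([267, 1082, 0]) cube([90, 90, 670]);
translate([1631, 1082, 0]) cube([90, 90, 670]);
translate([357, 431, 587]) cube([1274, 90, 83]);
translate([357, 1082, 587]) cube([1274, 90, 83]);
translate([267, 521, 587]) cube([90, 561, 83]);
translate([1631, 521, 587]) cube([90, 561, 83]);


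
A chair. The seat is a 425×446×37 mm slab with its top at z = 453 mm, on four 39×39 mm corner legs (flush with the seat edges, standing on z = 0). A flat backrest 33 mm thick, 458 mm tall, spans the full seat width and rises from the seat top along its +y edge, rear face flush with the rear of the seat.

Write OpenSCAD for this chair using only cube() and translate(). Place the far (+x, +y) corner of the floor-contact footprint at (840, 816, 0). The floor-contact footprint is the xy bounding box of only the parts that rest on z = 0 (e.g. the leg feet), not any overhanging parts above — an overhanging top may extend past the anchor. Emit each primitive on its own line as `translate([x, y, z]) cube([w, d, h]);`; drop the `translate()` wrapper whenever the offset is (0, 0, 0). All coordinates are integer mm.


translate([415, 370, 416]) cube([425, 446, 37]);
translate([415, 370, 0]) cube([39, 39, 416]);
translate([801, 370, 0]) cube([39, 39, 416]);
translate([415, 777, 0]) cube([39, 39, 416]);
translate([801, 777, 0]) cube([39, 39, 416]);
translate([415, 783, 453]) cube([425, 33, 458]);


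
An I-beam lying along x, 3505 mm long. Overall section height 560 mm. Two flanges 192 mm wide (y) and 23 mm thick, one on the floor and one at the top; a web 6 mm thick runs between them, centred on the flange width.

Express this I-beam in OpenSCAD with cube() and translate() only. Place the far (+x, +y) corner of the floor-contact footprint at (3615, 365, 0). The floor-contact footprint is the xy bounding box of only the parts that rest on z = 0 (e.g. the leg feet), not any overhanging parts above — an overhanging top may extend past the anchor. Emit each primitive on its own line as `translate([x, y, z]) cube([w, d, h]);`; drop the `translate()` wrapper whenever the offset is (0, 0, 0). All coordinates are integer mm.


translate([110, 173, 0]) cube([3505, 192, 23]);
translate([110, 266, 23]) cube([3505, 6, 514]);
translate([110, 173, 537]) cube([3505, 192, 23]);


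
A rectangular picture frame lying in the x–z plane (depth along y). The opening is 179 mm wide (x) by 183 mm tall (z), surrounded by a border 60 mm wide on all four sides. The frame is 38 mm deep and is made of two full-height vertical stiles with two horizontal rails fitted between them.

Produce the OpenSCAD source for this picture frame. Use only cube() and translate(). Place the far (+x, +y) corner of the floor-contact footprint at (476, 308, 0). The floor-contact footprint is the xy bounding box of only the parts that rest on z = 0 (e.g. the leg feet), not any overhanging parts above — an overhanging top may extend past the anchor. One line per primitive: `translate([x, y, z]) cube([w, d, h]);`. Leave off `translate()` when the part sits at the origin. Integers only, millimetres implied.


translate([177, 270, 0]) cube([60, 38, 303]);
translate([416, 270, 0]) cube([60, 38, 303]);
translate([237, 270, 0]) cube([179, 38, 60]);
translate([237, 270, 243]) cube([179, 38, 60]);


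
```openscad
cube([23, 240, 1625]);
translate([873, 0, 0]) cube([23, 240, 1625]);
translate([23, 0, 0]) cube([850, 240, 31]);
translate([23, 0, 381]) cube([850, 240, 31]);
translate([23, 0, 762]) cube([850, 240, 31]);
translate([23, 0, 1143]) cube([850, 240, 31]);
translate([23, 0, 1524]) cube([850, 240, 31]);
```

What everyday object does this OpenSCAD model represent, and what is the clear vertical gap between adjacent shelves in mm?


A bookshelf. The clear shelf gap is 350 mm.

Two tall side panels with 5 horizontal boards between them — a bookshelf. The first two shelf undersides are at z = 0 and z = 381; with shelf thickness 31, the clear gap is 381 − 0 − 31 = 350 mm.


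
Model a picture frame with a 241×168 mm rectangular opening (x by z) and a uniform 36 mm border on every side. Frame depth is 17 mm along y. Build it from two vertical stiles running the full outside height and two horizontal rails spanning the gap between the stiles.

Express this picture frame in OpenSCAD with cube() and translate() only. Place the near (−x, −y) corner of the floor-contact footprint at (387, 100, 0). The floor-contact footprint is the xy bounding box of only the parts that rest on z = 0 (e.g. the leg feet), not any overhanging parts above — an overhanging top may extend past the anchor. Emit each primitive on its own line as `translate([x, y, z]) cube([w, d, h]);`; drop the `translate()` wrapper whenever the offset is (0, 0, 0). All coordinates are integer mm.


translate([387, 100, 0]) cube([36, 17, 240]);
translate([664, 100, 0]) cube([36, 17, 240]);
translate([423, 100, 0]) cube([241, 17, 36]);
translate([423, 100, 204]) cube([241, 17, 36]);


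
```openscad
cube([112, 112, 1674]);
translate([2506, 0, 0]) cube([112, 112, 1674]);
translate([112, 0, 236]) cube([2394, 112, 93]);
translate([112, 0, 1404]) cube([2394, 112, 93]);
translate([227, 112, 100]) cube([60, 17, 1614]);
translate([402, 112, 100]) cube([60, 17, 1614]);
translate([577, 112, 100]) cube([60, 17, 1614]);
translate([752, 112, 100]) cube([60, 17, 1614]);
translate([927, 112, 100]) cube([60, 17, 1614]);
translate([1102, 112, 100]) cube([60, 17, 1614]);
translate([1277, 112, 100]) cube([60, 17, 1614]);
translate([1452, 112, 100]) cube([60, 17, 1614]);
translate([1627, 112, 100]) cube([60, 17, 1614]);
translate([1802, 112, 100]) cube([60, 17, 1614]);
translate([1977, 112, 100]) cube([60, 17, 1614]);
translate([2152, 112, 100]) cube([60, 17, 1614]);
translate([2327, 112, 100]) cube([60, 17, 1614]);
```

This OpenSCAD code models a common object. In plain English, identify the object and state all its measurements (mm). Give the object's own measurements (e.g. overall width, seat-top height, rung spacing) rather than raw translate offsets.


A fence section. Two 112×112 mm posts, 1674 mm tall, stand on the floor with a clear span of 2394 mm between their inner faces. Two horizontal rails of 112×93 mm section span the gap between the posts with their undersides at z = 236 mm and z = 1404 mm, flush with the posts' −y face. 13 pickets, each 60 mm wide, 17 mm thick and 1614 mm tall, are fixed to the +y face of the rails with their bottoms at z = 100 mm, spaced across the span with a 115 mm gap after the −x post and between neighbouring pickets, with 119 mm left before the +x post.


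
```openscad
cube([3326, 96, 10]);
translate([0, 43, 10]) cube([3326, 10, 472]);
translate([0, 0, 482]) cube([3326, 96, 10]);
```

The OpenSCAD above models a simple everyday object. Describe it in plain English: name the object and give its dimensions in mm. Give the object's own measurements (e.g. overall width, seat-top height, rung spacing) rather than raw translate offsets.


An I-beam lying along x, 3326 mm long. Overall section height 492 mm. Two flanges 96 mm wide (y) and 10 mm thick, one on the floor and one at the top; a web 10 mm thick runs between them, centred on the flange width.


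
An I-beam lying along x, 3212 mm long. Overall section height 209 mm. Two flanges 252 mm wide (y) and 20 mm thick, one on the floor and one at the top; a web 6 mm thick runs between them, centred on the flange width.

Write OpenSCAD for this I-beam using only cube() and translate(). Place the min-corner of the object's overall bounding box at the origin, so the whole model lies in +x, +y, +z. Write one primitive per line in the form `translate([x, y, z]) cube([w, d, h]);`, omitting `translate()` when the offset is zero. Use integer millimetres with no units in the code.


cube([3212, 252, 20]);
translate([0, 123, 20]) cube([3212, 6, 169]);
translate([0, 0, 189]) cube([3212, 252, 20]);


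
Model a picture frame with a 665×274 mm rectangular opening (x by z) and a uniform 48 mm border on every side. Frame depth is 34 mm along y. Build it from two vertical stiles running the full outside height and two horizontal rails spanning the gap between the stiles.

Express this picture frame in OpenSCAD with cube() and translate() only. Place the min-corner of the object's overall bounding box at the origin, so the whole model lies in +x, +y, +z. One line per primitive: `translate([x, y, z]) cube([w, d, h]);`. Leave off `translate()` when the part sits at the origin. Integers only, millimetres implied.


cube([48, 34, 370]);
translate([713, 0, 0]) cube([48, 34, 370]);
translate([48, 0, 0]) cube([665, 34, 48]);
translate([48, 0, 322]) cube([665, 34, 48]);


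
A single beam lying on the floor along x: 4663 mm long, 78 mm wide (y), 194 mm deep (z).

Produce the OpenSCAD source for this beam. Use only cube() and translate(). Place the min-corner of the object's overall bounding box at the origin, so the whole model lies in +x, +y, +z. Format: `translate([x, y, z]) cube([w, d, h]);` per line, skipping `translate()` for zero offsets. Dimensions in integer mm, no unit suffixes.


cube([4663, 78, 194]);


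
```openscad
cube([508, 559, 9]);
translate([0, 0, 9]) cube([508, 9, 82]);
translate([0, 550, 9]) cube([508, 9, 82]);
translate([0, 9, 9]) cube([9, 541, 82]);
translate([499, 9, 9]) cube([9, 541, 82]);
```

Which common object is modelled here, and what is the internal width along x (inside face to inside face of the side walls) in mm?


An open box. The internal width is 490 mm.

A 508×559 base slab with four walls standing on it — an open box. The base is 508 mm wide and the walls are 9 mm thick, so the internal width is 508 − 2 × 9 = 490 mm.


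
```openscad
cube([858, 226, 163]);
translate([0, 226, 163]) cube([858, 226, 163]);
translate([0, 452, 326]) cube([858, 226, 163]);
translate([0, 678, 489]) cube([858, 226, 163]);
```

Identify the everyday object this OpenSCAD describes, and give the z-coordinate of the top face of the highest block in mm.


A staircase. The total rise is 652 mm.

4 identical blocks, each offset up and back from the previous — a staircase. Each step is 163 mm tall and there are 4 of them, so the total rise is 4 × 163 = 652 mm.


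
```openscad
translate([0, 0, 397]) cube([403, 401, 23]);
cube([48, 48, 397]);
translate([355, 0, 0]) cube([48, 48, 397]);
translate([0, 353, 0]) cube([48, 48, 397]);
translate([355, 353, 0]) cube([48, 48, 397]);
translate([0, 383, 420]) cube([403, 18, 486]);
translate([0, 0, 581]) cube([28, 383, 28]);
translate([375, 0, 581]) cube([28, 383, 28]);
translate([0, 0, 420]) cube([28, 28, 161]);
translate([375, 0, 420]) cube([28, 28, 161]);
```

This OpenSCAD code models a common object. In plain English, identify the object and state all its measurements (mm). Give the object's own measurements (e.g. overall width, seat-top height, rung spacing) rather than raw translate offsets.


A chair. The seat is a 403×401×23 mm slab with its top at z = 420 mm, on four 48×48 mm corner legs (flush with the seat edges, standing on z = 0). A flat backrest 18 mm thick, 486 mm tall, spans the full seat width and rises from the seat top along its +y edge, rear face flush with the rear of the seat. Two armrests of 28×28 mm section run along each side from the seat's front edge to the front of the backrest, top faces 189 mm above the seat top and outer faces flush with the seat's x-edges; a 28×28 mm post under the front of each armrest stands on the seat at the front corner.


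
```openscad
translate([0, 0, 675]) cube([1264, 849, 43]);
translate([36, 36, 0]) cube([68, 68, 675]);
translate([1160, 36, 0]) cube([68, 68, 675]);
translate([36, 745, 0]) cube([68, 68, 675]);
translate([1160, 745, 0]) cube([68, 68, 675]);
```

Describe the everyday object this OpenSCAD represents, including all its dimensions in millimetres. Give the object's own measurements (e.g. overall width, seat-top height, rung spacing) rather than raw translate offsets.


A rectangular dining table. The top is 1264×849×43 mm with its upper surface at z = 718 mm. It stands on four 68×68 mm square legs, each inset 36 mm from the nearest pair of top edges, running from the floor to the underside of the top.


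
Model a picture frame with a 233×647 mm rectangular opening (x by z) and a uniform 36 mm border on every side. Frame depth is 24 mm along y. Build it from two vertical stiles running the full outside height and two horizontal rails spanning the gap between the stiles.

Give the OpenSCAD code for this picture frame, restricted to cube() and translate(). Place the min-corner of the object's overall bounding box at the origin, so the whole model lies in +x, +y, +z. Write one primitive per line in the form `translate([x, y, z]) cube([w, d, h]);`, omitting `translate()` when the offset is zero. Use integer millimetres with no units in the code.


cube([36, 24, 719]);
translate([269, 0, 0]) cube([36, 24, 719]);
translate([36, 0, 0]) cube([233, 24, 36]);
translate([36, 0, 683]) cube([233, 24, 36]);


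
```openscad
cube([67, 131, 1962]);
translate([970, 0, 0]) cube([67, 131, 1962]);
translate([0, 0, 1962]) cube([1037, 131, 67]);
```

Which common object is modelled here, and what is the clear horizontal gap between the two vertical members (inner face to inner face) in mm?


A door frame. The clear opening width is 903 mm.

Two 1962 mm tall posts with a header on top — a door frame. The left jamb is 67 mm wide at x = 0; the right jamb starts at x = 970. The clear opening is 970 − 67 = 903 mm.


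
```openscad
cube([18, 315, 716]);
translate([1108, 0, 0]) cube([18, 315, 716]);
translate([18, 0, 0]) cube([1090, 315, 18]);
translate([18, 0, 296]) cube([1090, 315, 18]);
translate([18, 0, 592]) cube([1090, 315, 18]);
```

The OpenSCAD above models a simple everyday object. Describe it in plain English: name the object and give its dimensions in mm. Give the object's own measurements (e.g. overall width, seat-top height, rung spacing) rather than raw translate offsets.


An open bookshelf. Two side panels, each 18 mm thick, 315 mm deep and 716 mm tall, stand 1126 mm apart (outside-to-outside). Between them sit 3 shelves, each 18 mm thick and 315 mm deep, spanning the full gap between the sides. The bottom shelf rests on the floor (its underside at z = 0) and the clear gap between one shelf's top and the next shelf's underside is 278 mm.


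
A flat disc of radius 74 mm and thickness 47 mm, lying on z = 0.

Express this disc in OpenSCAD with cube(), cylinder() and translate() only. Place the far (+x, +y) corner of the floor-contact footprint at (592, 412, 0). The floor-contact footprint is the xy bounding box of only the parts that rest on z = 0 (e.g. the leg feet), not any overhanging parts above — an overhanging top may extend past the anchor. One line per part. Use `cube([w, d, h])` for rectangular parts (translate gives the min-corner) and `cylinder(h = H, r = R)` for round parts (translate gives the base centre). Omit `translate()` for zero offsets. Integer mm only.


translate([518, 338, 0]) cylinder(h = 47, r = 74);


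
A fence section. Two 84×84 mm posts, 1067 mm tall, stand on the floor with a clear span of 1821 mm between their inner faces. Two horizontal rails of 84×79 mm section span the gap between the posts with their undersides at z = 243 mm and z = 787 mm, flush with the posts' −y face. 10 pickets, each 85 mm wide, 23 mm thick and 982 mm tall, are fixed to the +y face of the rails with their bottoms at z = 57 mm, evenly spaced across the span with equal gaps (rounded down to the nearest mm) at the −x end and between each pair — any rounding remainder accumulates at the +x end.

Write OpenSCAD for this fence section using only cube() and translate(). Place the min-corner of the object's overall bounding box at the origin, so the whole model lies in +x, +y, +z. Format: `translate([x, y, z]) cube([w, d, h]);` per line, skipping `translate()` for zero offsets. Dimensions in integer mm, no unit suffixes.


cube([84, 84, 1067]);
translate([1905, 0, 0]) cube([84, 84, 1067]);
translate([84, 0, 243]) cube([1821, 84, 79]);
translate([84, 0, 787]) cube([1821, 84, 79]);
translate([172, 84, 57]) cube([85, 23, 982]);
translate([345, 84, 57]) cube([85, 23, 982]);
translate([518, 84, 57]) cube([85, 23, 982]);
translate([691, 84, 57]) cube([85, 23, 982]);
translate([864, 84, 57]) cube([85, 23, 982]);
translate([1037, 84, 57]) cube([85, 23, 982]);
translate([1210, 84, 57]) cube([85, 23, 982]);
translate([1383, 84, 57]) cube([85, 23, 982]);
translate([1556, 84, 57]) cube([85, 23, 982]);
translate([1729, 84, 57]) cube([85, 23, 982]);


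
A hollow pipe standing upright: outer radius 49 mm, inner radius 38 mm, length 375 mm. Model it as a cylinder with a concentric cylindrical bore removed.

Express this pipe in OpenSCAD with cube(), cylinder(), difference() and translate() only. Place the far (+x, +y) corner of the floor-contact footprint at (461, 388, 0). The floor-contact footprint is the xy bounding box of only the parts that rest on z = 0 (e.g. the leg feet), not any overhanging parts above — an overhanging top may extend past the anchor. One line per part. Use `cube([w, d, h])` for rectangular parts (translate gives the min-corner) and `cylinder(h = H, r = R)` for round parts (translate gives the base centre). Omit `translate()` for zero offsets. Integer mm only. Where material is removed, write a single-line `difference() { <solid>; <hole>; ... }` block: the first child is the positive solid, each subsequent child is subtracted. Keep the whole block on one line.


difference() { translate([412, 339, 0]) cylinder(h = 375, r = 49); translate([412, 339, 0]) cylinder(h = 375, r = 38); }
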